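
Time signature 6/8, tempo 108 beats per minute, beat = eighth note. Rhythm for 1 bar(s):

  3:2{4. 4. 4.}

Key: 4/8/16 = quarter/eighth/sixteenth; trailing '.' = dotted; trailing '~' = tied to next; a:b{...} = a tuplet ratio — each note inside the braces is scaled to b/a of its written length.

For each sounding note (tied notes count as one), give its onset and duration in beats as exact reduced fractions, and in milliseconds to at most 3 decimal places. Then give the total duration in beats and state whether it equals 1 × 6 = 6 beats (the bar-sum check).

1) 0.0ms=0b +1111.111ms=2b
2) 1111.111ms=2b +1111.111ms=2b
3) 2222.222ms=4b +1111.111ms=2b
Σ=6b of 6 (108bpm 6/8) — PASS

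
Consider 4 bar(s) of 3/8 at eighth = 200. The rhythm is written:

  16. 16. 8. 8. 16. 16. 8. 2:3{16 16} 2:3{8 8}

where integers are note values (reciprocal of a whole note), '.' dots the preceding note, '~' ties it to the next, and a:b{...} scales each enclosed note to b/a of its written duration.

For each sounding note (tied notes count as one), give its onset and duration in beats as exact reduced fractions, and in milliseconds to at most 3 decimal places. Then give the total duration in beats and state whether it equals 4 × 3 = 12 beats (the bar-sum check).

1) 0.0ms=0b +225.0ms=3/4b
2) 225.0ms=3/4b +225.0ms=3/4b
3) 450.0ms=3/2b +450.0ms=3/2b
4) 900.0ms=3b +450.0ms=3/2b
5) 1350.0ms=9/2b +225.0ms=3/4b
6) 1575.0ms=21/4b +225.0ms=3/4b
7) 1800.0ms=6b +450.0ms=3/2b
8) 2250.0ms=15/2b +225.0ms=3/4b
9) 2475.0ms=33/4b +225.0ms=3/4b
10) 2700.0ms=9b +450.0ms=3/2b
11) 3150.0ms=21/2b +450.0ms=3/2b
Σ=12b of 12 (200bpm 3/8) — PASS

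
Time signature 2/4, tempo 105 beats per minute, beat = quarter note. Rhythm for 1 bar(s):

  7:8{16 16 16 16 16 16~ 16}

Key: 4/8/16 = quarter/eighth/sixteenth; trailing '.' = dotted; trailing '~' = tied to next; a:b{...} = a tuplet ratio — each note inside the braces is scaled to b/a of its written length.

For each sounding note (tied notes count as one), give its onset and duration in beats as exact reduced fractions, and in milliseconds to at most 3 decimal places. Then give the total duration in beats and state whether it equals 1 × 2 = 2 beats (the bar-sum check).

1) 0.0ms=0b +163.265ms=2/7b
2) 163.265ms=2/7b +163.265ms=2/7b
3) 326.531ms=4/7b +163.265ms=2/7b
4) 489.796ms=6/7b +163.265ms=2/7b
5) 653.061ms=8/7b +163.265ms=2/7b
6) 816.327ms=10/7b +326.531ms=4/7b
Σ=2b of 2 (105bpm 2/4) — PASS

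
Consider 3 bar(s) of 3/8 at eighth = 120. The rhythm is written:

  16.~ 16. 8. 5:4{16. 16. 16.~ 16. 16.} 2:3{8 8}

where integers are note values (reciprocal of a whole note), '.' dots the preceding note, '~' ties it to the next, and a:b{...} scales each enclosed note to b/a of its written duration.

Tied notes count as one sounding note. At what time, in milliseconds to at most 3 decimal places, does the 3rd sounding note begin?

1. 0.0ms @ 0 + 750.0ms (3/2)
2. 750.0ms @ 3/2 + 750.0ms (3/2)
3. 1500.0ms @ 3 + 300.0ms (3/5)
4. 1800.0ms @ 18/5 + 300.0ms (3/5)
5. 2100.0ms @ 21/5 + 600.0ms (6/5)
6. 2700.0ms @ 27/5 + 300.0ms (3/5)
7. 3000.0ms @ 6 + 750.0ms (3/2)
8. 3750.0ms @ 15/2 + 750.0ms (3/2)

note 3 onset = 3b = 1500.0ms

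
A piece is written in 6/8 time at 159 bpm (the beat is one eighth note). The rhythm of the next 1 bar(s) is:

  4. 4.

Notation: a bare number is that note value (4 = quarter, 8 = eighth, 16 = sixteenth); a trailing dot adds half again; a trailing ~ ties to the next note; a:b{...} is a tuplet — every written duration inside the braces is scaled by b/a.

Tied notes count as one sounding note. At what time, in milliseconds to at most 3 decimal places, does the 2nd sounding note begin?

note 2 onset = 3b = 1132.075ms

1. 0.0ms @ 0 + 1132.075ms (3)
2. 1132.075ms @ 3 + 1132.075ms (3)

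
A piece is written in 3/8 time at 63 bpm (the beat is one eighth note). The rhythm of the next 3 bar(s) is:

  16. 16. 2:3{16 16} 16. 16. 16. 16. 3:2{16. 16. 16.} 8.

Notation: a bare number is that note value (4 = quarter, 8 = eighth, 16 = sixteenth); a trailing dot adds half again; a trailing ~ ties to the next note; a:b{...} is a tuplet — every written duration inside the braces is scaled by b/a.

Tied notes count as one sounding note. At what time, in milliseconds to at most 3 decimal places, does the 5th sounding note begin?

1. 0.0ms @ 0 + 714.286ms (3/4)
2. 714.286ms @ 3/4 + 714.286ms (3/4)
3. 1428.571ms @ 3/2 + 714.286ms (3/4)
4. 2142.857ms @ 9/4 + 714.286ms (3/4)
5. 2857.143ms @ 3 + 714.286ms (3/4)
6. 3571.429ms @ 15/4 + 714.286ms (3/4)
7. 4285.714ms @ 9/2 + 714.286ms (3/4)
8. 5000.0ms @ 21/4 + 714.286ms (3/4)
9. 5714.286ms @ 6 + 476.19ms (1/2)
10. 6190.476ms @ 13/2 + 476.19ms (1/2)
11. 6666.667ms @ 7 + 476.19ms (1/2)
12. 7142.857ms @ 15/2 + 1428.571ms (3/2)

note 5 onset = 3b = 2857.143ms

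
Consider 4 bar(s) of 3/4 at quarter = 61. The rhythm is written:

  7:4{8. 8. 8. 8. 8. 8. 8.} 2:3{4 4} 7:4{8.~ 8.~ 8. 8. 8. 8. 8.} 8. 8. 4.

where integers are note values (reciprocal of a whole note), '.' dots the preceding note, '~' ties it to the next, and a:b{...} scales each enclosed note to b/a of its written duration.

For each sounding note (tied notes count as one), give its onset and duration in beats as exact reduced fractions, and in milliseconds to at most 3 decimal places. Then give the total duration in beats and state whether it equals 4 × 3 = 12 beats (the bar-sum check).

1) 0.0ms=0b +421.546ms=3/7b
2) 421.546ms=3/7b +421.546ms=3/7b
3) 843.091ms=6/7b +421.546ms=3/7b
4) 1264.637ms=9/7b +421.546ms=3/7b
5) 1686.183ms=12/7b +421.546ms=3/7b
6) 2107.728ms=15/7b +421.546ms=3/7b
7) 2529.274ms=18/7b +421.546ms=3/7b
8) 2950.82ms=3b +1475.41ms=3/2b
9) 4426.23ms=9/2b +1475.41ms=3/2b
10) 5901.639ms=6b +1264.637ms=9/7b
11) 7166.276ms=51/7b +421.546ms=3/7b
12) 7587.822ms=54/7b +421.546ms=3/7b
13) 8009.368ms=57/7b +421.546ms=3/7b
14) 8430.913ms=60/7b +421.546ms=3/7b
15) 8852.459ms=9b +737.705ms=3/4b
16) 9590.164ms=39/4b +737.705ms=3/4b
17) 10327.869ms=21/2b +1475.41ms=3/2b
Σ=12b of 12 (61bpm 3/4) — PASS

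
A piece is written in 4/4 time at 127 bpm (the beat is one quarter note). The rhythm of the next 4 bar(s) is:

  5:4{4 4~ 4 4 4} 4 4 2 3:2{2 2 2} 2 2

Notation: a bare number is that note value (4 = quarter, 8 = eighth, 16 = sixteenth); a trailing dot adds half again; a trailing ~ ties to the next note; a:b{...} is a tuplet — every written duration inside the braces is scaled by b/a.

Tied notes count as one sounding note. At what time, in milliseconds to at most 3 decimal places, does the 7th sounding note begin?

1. 0.0ms @ 0 + 377.953ms (4/5)
2. 377.953ms @ 4/5 + 755.906ms (8/5)
3. 1133.858ms @ 12/5 + 377.953ms (4/5)
4. 1511.811ms @ 16/5 + 377.953ms (4/5)
5. 1889.764ms @ 4 + 472.441ms (1)
6. 2362.205ms @ 5 + 472.441ms (1)
7. 2834.646ms @ 6 + 944.882ms (2)
8. 3779.528ms @ 8 + 629.921ms (4/3)
9. 4409.449ms @ 28/3 + 629.921ms (4/3)
10. 5039.37ms @ 32/3 + 629.921ms (4/3)
11. 5669.291ms @ 12 + 944.882ms (2)
12. 6614.173ms @ 14 + 944.882ms (2)

note 7 onset = 6b = 2834.646ms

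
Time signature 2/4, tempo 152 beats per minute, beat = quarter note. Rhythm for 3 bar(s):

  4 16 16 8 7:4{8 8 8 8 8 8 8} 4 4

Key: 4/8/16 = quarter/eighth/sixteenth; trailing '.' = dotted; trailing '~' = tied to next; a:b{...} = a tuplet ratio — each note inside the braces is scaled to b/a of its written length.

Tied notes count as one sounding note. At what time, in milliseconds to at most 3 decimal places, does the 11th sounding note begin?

note 11 onset = 26/7b = 1466.165ms

1. 0.0ms @ 0 + 394.737ms (1)
2. 394.737ms @ 1 + 98.684ms (1/4)
3. 493.421ms @ 5/4 + 98.684ms (1/4)
4. 592.105ms @ 3/2 + 197.368ms (1/2)
5. 789.474ms @ 2 + 112.782ms (2/7)
6. 902.256ms @ 16/7 + 112.782ms (2/7)
7. 1015.038ms @ 18/7 + 112.782ms (2/7)
8. 1127.82ms @ 20/7 + 112.782ms (2/7)
9. 1240.602ms @ 22/7 + 112.782ms (2/7)
10. 1353.383ms @ 24/7 + 112.782ms (2/7)
11. 1466.165ms @ 26/7 + 112.782ms (2/7)
12. 1578.947ms @ 4 + 394.737ms (1)
13. 1973.684ms @ 5 + 394.737ms (1)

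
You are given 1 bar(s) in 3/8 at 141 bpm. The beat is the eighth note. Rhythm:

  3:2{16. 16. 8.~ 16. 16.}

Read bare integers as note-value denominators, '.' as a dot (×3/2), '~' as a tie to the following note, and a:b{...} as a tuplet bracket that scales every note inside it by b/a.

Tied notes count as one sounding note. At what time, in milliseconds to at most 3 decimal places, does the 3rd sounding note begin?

1. 0.0ms @ 0 + 212.766ms (1/2)
2. 212.766ms @ 1/2 + 212.766ms (1/2)
3. 425.532ms @ 1 + 638.298ms (3/2)
4. 1063.83ms @ 5/2 + 212.766ms (1/2)

note 3 onset = 1b = 425.532ms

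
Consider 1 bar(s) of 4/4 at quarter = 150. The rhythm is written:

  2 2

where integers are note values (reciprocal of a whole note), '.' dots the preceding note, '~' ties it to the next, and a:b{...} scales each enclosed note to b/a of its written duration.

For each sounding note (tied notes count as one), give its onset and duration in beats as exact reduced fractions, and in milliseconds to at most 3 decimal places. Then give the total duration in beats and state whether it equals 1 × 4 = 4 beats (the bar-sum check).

1) 0.0ms=0b +800.0ms=2b
2) 800.0ms=2b +800.0ms=2b
Σ=4b of 4 (150bpm 4/4) — PASS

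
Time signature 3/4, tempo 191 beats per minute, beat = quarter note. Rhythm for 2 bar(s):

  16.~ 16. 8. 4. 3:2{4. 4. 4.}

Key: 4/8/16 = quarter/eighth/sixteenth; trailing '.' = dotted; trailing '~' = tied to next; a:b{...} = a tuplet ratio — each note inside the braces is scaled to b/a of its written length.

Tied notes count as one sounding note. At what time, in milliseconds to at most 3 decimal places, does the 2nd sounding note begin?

note 2 onset = 3/4b = 235.602ms

1. 0.0ms @ 0 + 235.602ms (3/4)
2. 235.602ms @ 3/4 + 235.602ms (3/4)
3. 471.204ms @ 3/2 + 471.204ms (3/2)
4. 942.408ms @ 3 + 314.136ms (1)
5. 1256.545ms @ 4 + 314.136ms (1)
6. 1570.681ms @ 5 + 314.136ms (1)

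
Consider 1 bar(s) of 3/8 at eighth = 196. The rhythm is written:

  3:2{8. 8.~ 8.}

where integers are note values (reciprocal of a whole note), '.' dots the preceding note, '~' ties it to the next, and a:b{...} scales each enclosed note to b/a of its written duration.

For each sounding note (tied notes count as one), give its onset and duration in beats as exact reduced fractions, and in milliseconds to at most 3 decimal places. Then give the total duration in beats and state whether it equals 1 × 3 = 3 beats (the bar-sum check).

1) 0.0ms=0b +306.122ms=1b
2) 306.122ms=1b +612.245ms=2b
Σ=3b of 3 (196bpm 3/8) — PASS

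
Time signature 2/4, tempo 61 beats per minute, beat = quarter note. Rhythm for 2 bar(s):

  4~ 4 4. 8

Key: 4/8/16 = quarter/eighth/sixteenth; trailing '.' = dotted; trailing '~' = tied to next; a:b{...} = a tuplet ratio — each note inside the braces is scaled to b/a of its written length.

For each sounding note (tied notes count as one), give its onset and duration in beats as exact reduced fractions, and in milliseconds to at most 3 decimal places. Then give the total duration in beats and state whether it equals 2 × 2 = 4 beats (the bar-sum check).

1) 0.0ms=0b +1967.213ms=2b
2) 1967.213ms=2b +1475.41ms=3/2b
3) 3442.623ms=7/2b +491.803ms=1/2b
Σ=4b of 4 (61bpm 2/4) — PASS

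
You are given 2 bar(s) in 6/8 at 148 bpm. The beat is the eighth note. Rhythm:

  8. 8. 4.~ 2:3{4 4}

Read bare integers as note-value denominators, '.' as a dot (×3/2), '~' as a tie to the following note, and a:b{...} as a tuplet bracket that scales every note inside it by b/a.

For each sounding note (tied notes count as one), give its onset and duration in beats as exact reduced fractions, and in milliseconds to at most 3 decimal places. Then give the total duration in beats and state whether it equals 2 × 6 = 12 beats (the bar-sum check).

1) 0.0ms=0b +608.108ms=3/2b
2) 608.108ms=3/2b +608.108ms=3/2b
3) 1216.216ms=3b +2432.432ms=6b
4) 3648.649ms=9b +1216.216ms=3b
Σ=12b of 12 (148bpm 6/8) — PASS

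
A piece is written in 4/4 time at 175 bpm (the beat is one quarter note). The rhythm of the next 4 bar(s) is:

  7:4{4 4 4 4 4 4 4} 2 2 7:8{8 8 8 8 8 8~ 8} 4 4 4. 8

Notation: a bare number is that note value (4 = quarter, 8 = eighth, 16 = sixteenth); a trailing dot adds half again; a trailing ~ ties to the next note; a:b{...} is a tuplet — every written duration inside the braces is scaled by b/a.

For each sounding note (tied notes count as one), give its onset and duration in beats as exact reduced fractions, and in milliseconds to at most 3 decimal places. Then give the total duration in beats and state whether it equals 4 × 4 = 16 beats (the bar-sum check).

1) 0.0ms=0b +195.918ms=4/7b
2) 195.918ms=4/7b +195.918ms=4/7b
3) 391.837ms=8/7b +195.918ms=4/7b
4) 587.755ms=12/7b +195.918ms=4/7b
5) 783.673ms=16/7b +195.918ms=4/7b
6) 979.592ms=20/7b +195.918ms=4/7b
7) 1175.51ms=24/7b +195.918ms=4/7b
8) 1371.429ms=4b +685.714ms=2b
9) 2057.143ms=6b +685.714ms=2b
10) 2742.857ms=8b +195.918ms=4/7b
11) 2938.776ms=60/7b +195.918ms=4/7b
12) 3134.694ms=64/7b +195.918ms=4/7b
13) 3330.612ms=68/7b +195.918ms=4/7b
14) 3526.531ms=72/7b +195.918ms=4/7b
15) 3722.449ms=76/7b +391.837ms=8/7b
16) 4114.286ms=12b +342.857ms=1b
17) 4457.143ms=13b +342.857ms=1b
18) 4800.0ms=14b +514.286ms=3/2b
19) 5314.286ms=31/2b +171.429ms=1/2b
Σ=16b of 16 (175bpm 4/4) — PASS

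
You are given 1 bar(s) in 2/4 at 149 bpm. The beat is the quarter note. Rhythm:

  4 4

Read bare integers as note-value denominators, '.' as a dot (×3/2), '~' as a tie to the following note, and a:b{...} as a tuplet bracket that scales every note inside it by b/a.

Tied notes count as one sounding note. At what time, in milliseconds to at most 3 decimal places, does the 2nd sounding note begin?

note 2 onset = 1b = 402.685ms

1. 0.0ms @ 0 + 402.685ms (1)
2. 402.685ms @ 1 + 402.685ms (1)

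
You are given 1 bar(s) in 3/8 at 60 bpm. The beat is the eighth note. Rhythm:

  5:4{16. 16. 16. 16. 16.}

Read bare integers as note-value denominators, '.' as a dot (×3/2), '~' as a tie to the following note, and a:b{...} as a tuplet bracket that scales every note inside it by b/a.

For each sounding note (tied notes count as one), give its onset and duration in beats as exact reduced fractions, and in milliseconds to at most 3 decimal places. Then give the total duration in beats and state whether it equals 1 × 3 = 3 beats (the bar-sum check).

1) 0.0ms=0b +600.0ms=3/5b
2) 600.0ms=3/5b +600.0ms=3/5b
3) 1200.0ms=6/5b +600.0ms=3/5b
4) 1800.0ms=9/5b +600.0ms=3/5b
5) 2400.0ms=12/5b +600.0ms=3/5b
Σ=3b of 3 (60bpm 3/8) — PASS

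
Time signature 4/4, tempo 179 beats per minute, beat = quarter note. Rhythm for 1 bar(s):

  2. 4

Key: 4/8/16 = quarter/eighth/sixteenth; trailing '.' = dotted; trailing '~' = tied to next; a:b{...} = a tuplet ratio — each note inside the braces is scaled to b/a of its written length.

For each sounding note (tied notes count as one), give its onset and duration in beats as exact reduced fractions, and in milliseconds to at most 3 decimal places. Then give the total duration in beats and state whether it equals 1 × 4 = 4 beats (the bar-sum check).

1) 0.0ms=0b +1005.587ms=3b
2) 1005.587ms=3b +335.196ms=1b
Σ=4b of 4 (179bpm 4/4) — PASS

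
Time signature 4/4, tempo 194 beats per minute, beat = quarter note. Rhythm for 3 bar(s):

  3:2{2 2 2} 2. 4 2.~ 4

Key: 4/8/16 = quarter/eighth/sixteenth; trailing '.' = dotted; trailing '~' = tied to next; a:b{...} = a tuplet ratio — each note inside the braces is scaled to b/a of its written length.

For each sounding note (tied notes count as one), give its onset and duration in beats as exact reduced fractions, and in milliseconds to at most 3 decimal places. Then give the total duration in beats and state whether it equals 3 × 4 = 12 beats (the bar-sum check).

1) 0.0ms=0b +412.371ms=4/3b
2) 412.371ms=4/3b +412.371ms=4/3b
3) 824.742ms=8/3b +412.371ms=4/3b
4) 1237.113ms=4b +927.835ms=3b
5) 2164.948ms=7b +309.278ms=1b
6) 2474.227ms=8b +1237.113ms=4b
Σ=12b of 12 (194bpm 4/4) — PASS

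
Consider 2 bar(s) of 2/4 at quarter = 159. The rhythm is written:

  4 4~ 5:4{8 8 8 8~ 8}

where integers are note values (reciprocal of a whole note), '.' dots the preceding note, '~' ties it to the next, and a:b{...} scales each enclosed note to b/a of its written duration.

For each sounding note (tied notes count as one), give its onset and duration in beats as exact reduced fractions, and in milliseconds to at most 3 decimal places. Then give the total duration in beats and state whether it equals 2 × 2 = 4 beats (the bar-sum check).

1) 0.0ms=0b +377.358ms=1b
2) 377.358ms=1b +528.302ms=7/5b
3) 905.66ms=12/5b +150.943ms=2/5b
4) 1056.604ms=14/5b +150.943ms=2/5b
5) 1207.547ms=16/5b +301.887ms=4/5b
Σ=4b of 4 (159bpm 2/4) — PASS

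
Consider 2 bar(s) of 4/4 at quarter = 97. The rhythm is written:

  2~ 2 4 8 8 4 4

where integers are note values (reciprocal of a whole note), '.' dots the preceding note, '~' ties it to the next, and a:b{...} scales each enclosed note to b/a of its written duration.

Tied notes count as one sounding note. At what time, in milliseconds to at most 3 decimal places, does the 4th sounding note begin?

1. 0.0ms @ 0 + 2474.227ms (4)
2. 2474.227ms @ 4 + 618.557ms (1)
3. 3092.784ms @ 5 + 309.278ms (1/2)
4. 3402.062ms @ 11/2 + 309.278ms (1/2)
5. 3711.34ms @ 6 + 618.557ms (1)
6. 4329.897ms @ 7 + 618.557ms (1)

note 4 onset = 11/2b = 3402.062ms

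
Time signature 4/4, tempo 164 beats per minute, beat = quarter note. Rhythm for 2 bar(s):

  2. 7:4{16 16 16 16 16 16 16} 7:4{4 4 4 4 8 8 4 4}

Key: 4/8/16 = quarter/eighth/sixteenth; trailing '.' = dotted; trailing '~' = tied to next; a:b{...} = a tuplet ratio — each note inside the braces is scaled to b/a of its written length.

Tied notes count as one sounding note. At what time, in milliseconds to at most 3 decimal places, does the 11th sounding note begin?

1. 0.0ms @ 0 + 1097.561ms (3)
2. 1097.561ms @ 3 + 52.265ms (1/7)
3. 1149.826ms @ 22/7 + 52.265ms (1/7)
4. 1202.091ms @ 23/7 + 52.265ms (1/7)
5. 1254.355ms @ 24/7 + 52.265ms (1/7)
6. 1306.62ms @ 25/7 + 52.265ms (1/7)
7. 1358.885ms @ 26/7 + 52.265ms (1/7)
8. 1411.15ms @ 27/7 + 52.265ms (1/7)
9. 1463.415ms @ 4 + 209.059ms (4/7)
10. 1672.474ms @ 32/7 + 209.059ms (4/7)
11. 1881.533ms @ 36/7 + 209.059ms (4/7)
12. 2090.592ms @ 40/7 + 209.059ms (4/7)
13. 2299.652ms @ 44/7 + 104.53ms (2/7)
14. 2404.181ms @ 46/7 + 104.53ms (2/7)
15. 2508.711ms @ 48/7 + 209.059ms (4/7)
16. 2717.77ms @ 52/7 + 209.059ms (4/7)

note 11 onset = 36/7b = 1881.533ms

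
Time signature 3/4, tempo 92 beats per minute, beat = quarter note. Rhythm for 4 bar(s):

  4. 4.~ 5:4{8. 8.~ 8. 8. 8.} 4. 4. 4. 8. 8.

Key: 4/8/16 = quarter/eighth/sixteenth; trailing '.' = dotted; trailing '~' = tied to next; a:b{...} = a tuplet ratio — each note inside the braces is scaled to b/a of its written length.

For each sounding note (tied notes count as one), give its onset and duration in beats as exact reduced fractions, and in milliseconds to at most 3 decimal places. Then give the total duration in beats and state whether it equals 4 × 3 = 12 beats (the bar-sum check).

1) 0.0ms=0b +978.261ms=3/2b
2) 978.261ms=3/2b +1369.565ms=21/10b
3) 2347.826ms=18/5b +782.609ms=6/5b
4) 3130.435ms=24/5b +391.304ms=3/5b
5) 3521.739ms=27/5b +391.304ms=3/5b
6) 3913.043ms=6b +978.261ms=3/2b
7) 4891.304ms=15/2b +978.261ms=3/2b
8) 5869.565ms=9b +978.261ms=3/2b
9) 6847.826ms=21/2b +489.13ms=3/4b
10) 7336.957ms=45/4b +489.13ms=3/4b
Σ=12b of 12 (92bpm 3/4) — PASS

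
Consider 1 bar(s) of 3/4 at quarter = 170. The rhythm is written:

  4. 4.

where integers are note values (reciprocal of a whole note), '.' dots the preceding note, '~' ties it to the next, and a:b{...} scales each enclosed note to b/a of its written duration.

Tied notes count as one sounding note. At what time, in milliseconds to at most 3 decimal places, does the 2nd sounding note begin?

1. 0.0ms @ 0 + 529.412ms (3/2)
2. 529.412ms @ 3/2 + 529.412ms (3/2)

note 2 onset = 3/2b = 529.412ms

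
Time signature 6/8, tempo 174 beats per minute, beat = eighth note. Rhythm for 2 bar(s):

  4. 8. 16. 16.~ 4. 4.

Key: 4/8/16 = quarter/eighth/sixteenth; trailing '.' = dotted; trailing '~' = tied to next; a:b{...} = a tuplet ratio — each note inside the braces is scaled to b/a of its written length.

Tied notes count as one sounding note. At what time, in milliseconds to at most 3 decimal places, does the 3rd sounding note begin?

1. 0.0ms @ 0 + 1034.483ms (3)
2. 1034.483ms @ 3 + 517.241ms (3/2)
3. 1551.724ms @ 9/2 + 258.621ms (3/4)
4. 1810.345ms @ 21/4 + 1293.103ms (15/4)
5. 3103.448ms @ 9 + 1034.483ms (3)

note 3 onset = 9/2b = 1551.724ms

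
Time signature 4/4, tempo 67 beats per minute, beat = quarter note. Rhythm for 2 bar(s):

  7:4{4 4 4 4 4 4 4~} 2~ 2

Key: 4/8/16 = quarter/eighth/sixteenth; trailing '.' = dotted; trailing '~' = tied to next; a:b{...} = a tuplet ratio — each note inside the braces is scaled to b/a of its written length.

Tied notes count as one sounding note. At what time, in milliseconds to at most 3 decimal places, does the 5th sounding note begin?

note 5 onset = 16/7b = 2046.908ms

1. 0.0ms @ 0 + 511.727ms (4/7)
2. 511.727ms @ 4/7 + 511.727ms (4/7)
3. 1023.454ms @ 8/7 + 511.727ms (4/7)
4. 1535.181ms @ 12/7 + 511.727ms (4/7)
5. 2046.908ms @ 16/7 + 511.727ms (4/7)
6. 2558.635ms @ 20/7 + 511.727ms (4/7)
7. 3070.362ms @ 24/7 + 4093.817ms (32/7)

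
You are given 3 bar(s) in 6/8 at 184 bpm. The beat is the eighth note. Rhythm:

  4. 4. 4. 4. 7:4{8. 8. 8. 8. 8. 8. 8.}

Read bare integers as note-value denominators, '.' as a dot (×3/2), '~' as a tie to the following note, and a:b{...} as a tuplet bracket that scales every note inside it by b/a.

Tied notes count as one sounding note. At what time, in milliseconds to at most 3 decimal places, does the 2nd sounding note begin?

1. 0.0ms @ 0 + 978.261ms (3)
2. 978.261ms @ 3 + 978.261ms (3)
3. 1956.522ms @ 6 + 978.261ms (3)
4. 2934.783ms @ 9 + 978.261ms (3)
5. 3913.043ms @ 12 + 279.503ms (6/7)
6. 4192.547ms @ 90/7 + 279.503ms (6/7)
7. 4472.05ms @ 96/7 + 279.503ms (6/7)
8. 4751.553ms @ 102/7 + 279.503ms (6/7)
9. 5031.056ms @ 108/7 + 279.503ms (6/7)
10. 5310.559ms @ 114/7 + 279.503ms (6/7)
11. 5590.062ms @ 120/7 + 279.503ms (6/7)

note 2 onset = 3b = 978.261ms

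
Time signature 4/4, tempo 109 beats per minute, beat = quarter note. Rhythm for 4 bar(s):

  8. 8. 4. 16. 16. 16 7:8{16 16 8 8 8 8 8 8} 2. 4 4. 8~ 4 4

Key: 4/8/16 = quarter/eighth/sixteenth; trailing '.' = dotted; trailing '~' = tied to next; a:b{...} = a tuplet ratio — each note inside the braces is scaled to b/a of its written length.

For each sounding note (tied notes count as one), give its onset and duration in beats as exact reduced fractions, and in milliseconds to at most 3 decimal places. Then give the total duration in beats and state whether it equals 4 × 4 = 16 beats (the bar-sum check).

1) 0.0ms=0b +412.844ms=3/4b
2) 412.844ms=3/4b +412.844ms=3/4b
3) 825.688ms=3/2b +825.688ms=3/2b
4) 1651.376ms=3b +206.422ms=3/8b
5) 1857.798ms=27/8b +206.422ms=3/8b
6) 2064.22ms=15/4b +137.615ms=1/4b
7) 2201.835ms=4b +157.274ms=2/7b
8) 2359.109ms=30/7b +157.274ms=2/7b
9) 2516.383ms=32/7b +314.548ms=4/7b
10) 2830.931ms=36/7b +314.548ms=4/7b
11) 3145.478ms=40/7b +314.548ms=4/7b
12) 3460.026ms=44/7b +314.548ms=4/7b
13) 3774.574ms=48/7b +314.548ms=4/7b
14) 4089.122ms=52/7b +314.548ms=4/7b
15) 4403.67ms=8b +1651.376ms=3b
16) 6055.046ms=11b +550.459ms=1b
17) 6605.505ms=12b +825.688ms=3/2b
18) 7431.193ms=27/2b +825.688ms=3/2b
19) 8256.881ms=15b +550.459ms=1b
Σ=16b of 16 (109bpm 4/4) — PASS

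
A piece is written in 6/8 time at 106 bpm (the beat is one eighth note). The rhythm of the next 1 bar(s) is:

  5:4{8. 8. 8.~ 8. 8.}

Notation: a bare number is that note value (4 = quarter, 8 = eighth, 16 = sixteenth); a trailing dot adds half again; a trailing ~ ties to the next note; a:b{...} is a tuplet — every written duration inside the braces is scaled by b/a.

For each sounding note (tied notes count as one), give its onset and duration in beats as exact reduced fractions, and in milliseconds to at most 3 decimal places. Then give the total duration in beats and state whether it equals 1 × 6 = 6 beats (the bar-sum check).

1) 0.0ms=0b +679.245ms=6/5b
2) 679.245ms=6/5b +679.245ms=6/5b
3) 1358.491ms=12/5b +1358.491ms=12/5b
4) 2716.981ms=24/5b +679.245ms=6/5b
Σ=6b of 6 (106bpm 6/8) — PASS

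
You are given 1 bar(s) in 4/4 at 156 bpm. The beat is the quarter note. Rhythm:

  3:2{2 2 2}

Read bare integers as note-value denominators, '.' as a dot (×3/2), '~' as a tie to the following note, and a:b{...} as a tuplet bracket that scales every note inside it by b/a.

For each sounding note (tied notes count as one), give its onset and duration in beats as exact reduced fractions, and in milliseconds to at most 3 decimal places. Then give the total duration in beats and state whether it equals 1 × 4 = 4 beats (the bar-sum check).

1) 0.0ms=0b +512.821ms=4/3b
2) 512.821ms=4/3b +512.821ms=4/3b
3) 1025.641ms=8/3b +512.821ms=4/3b
Σ=4b of 4 (156bpm 4/4) — PASS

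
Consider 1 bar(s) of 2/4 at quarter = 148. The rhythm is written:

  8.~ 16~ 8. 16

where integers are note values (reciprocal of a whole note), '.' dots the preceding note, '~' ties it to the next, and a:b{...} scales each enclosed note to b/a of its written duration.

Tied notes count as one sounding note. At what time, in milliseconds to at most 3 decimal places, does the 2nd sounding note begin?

1. 0.0ms @ 0 + 709.459ms (7/4)
2. 709.459ms @ 7/4 + 101.351ms (1/4)

note 2 onset = 7/4b = 709.459ms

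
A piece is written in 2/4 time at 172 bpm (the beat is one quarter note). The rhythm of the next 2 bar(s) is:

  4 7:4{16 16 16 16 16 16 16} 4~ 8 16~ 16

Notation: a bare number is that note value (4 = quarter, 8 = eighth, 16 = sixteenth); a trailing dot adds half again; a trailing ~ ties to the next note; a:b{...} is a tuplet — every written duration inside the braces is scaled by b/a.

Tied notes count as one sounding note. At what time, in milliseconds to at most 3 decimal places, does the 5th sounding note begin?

1. 0.0ms @ 0 + 348.837ms (1)
2. 348.837ms @ 1 + 49.834ms (1/7)
3. 398.671ms @ 8/7 + 49.834ms (1/7)
4. 448.505ms @ 9/7 + 49.834ms (1/7)
5. 498.339ms @ 10/7 + 49.834ms (1/7)
6. 548.173ms @ 11/7 + 49.834ms (1/7)
7. 598.007ms @ 12/7 + 49.834ms (1/7)
8. 647.841ms @ 13/7 + 49.834ms (1/7)
9. 697.674ms @ 2 + 523.256ms (3/2)
10. 1220.93ms @ 7/2 + 174.419ms (1/2)

note 5 onset = 10/7b = 498.339ms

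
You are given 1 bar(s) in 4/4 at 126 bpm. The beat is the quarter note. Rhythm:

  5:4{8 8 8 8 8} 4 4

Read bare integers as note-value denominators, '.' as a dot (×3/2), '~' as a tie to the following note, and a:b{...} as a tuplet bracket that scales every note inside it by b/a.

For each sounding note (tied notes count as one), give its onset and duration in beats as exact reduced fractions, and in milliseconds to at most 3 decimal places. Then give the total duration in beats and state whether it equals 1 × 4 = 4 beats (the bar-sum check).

1) 0.0ms=0b +190.476ms=2/5b
2) 190.476ms=2/5b +190.476ms=2/5b
3) 380.952ms=4/5b +190.476ms=2/5b
4) 571.429ms=6/5b +190.476ms=2/5b
5) 761.905ms=8/5b +190.476ms=2/5b
6) 952.381ms=2b +476.19ms=1b
7) 1428.571ms=3b +476.19ms=1b
Σ=4b of 4 (126bpm 4/4) — PASS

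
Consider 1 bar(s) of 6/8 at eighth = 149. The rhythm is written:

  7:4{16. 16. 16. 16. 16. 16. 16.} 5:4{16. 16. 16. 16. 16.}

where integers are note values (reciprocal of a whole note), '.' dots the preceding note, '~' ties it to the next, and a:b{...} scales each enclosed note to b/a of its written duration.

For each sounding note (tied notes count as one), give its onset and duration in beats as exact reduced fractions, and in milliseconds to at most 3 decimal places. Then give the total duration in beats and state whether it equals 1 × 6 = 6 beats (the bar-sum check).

1) 0.0ms=0b +172.579ms=3/7b
2) 172.579ms=3/7b +172.579ms=3/7b
3) 345.158ms=6/7b +172.579ms=3/7b
4) 517.737ms=9/7b +172.579ms=3/7b
5) 690.316ms=12/7b +172.579ms=3/7b
6) 862.895ms=15/7b +172.579ms=3/7b
7) 1035.475ms=18/7b +172.579ms=3/7b
8) 1208.054ms=3b +241.611ms=3/5b
9) 1449.664ms=18/5b +241.611ms=3/5b
10) 1691.275ms=21/5b +241.611ms=3/5b
11) 1932.886ms=24/5b +241.611ms=3/5b
12) 2174.497ms=27/5b +241.611ms=3/5b
Σ=6b of 6 (149bpm 6/8) — PASS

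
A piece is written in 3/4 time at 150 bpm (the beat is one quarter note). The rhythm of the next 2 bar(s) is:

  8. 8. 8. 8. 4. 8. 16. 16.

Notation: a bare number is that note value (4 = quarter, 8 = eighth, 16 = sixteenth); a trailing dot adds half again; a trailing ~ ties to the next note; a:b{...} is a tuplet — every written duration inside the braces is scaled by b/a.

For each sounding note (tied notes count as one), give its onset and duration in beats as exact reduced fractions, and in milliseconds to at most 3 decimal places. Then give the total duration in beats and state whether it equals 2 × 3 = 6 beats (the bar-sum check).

1) 0.0ms=0b +300.0ms=3/4b
2) 300.0ms=3/4b +300.0ms=3/4b
3) 600.0ms=3/2b +300.0ms=3/4b
4) 900.0ms=9/4b +300.0ms=3/4b
5) 1200.0ms=3b +600.0ms=3/2b
6) 1800.0ms=9/2b +300.0ms=3/4b
7) 2100.0ms=21/4b +150.0ms=3/8b
8) 2250.0ms=45/8b +150.0ms=3/8b
Σ=6b of 6 (150bpm 3/4) — PASS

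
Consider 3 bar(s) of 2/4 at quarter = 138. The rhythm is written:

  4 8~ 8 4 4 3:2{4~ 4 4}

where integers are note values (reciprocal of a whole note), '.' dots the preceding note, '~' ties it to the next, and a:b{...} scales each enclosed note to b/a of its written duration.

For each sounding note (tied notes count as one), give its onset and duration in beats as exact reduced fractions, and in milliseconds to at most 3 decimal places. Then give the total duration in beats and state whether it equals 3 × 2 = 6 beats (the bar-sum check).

1) 0.0ms=0b +434.783ms=1b
2) 434.783ms=1b +434.783ms=1b
3) 869.565ms=2b +434.783ms=1b
4) 1304.348ms=3b +434.783ms=1b
5) 1739.13ms=4b +579.71ms=4/3b
6) 2318.841ms=16/3b +289.855ms=2/3b
Σ=6b of 6 (138bpm 2/4) — PASS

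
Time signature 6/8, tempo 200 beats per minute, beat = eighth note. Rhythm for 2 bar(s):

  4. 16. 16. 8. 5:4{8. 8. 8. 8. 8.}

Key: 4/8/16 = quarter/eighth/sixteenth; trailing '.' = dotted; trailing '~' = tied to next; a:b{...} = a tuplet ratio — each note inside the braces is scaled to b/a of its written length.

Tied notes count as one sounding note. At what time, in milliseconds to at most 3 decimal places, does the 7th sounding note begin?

1. 0.0ms @ 0 + 900.0ms (3)
2. 900.0ms @ 3 + 225.0ms (3/4)
3. 1125.0ms @ 15/4 + 225.0ms (3/4)
4. 1350.0ms @ 9/2 + 450.0ms (3/2)
5. 1800.0ms @ 6 + 360.0ms (6/5)
6. 2160.0ms @ 36/5 + 360.0ms (6/5)
7. 2520.0ms @ 42/5 + 360.0ms (6/5)
8. 2880.0ms @ 48/5 + 360.0ms (6/5)
9. 3240.0ms @ 54/5 + 360.0ms (6/5)

note 7 onset = 42/5b = 2520.0ms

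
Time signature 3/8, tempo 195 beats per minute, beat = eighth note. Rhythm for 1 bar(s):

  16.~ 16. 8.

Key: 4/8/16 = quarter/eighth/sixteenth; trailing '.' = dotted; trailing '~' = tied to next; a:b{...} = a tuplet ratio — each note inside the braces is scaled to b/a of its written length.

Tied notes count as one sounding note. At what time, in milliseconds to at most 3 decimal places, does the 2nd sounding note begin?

note 2 onset = 3/2b = 461.538ms

1. 0.0ms @ 0 + 461.538ms (3/2)
2. 461.538ms @ 3/2 + 461.538ms (3/2)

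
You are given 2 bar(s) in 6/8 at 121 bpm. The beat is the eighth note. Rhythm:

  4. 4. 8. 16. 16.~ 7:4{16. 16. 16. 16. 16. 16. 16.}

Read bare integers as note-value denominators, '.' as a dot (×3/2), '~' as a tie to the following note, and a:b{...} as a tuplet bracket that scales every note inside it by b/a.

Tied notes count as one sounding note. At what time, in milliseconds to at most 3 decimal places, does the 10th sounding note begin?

note 10 onset = 78/7b = 5525.384ms

1. 0.0ms @ 0 + 1487.603ms (3)
2. 1487.603ms @ 3 + 1487.603ms (3)
3. 2975.207ms @ 6 + 743.802ms (3/2)
4. 3719.008ms @ 15/2 + 371.901ms (3/4)
5. 4090.909ms @ 33/4 + 584.416ms (33/28)
6. 4675.325ms @ 66/7 + 212.515ms (3/7)
7. 4887.839ms @ 69/7 + 212.515ms (3/7)
8. 5100.354ms @ 72/7 + 212.515ms (3/7)
9. 5312.869ms @ 75/7 + 212.515ms (3/7)
10. 5525.384ms @ 78/7 + 212.515ms (3/7)
11. 5737.898ms @ 81/7 + 212.515ms (3/7)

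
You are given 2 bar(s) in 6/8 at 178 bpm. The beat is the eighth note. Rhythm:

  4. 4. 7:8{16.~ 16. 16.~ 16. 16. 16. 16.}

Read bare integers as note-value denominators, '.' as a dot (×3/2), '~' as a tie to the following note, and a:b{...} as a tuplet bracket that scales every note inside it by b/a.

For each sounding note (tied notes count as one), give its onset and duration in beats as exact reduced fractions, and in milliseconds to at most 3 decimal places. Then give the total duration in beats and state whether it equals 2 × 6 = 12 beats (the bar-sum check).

1) 0.0ms=0b +1011.236ms=3b
2) 1011.236ms=3b +1011.236ms=3b
3) 2022.472ms=6b +577.849ms=12/7b
4) 2600.321ms=54/7b +577.849ms=12/7b
5) 3178.17ms=66/7b +288.925ms=6/7b
6) 3467.095ms=72/7b +288.925ms=6/7b
7) 3756.019ms=78/7b +288.925ms=6/7b
Σ=12b of 12 (178bpm 6/8) — PASS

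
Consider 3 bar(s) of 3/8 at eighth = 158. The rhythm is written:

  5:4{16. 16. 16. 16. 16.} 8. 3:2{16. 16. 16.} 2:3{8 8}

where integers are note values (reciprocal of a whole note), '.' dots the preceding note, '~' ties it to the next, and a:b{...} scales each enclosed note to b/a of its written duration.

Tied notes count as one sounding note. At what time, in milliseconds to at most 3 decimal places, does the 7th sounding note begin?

note 7 onset = 9/2b = 1708.861ms

1. 0.0ms @ 0 + 227.848ms (3/5)
2. 227.848ms @ 3/5 + 227.848ms (3/5)
3. 455.696ms @ 6/5 + 227.848ms (3/5)
4. 683.544ms @ 9/5 + 227.848ms (3/5)
5. 911.392ms @ 12/5 + 227.848ms (3/5)
6. 1139.241ms @ 3 + 569.62ms (3/2)
7. 1708.861ms @ 9/2 + 189.873ms (1/2)
8. 1898.734ms @ 5 + 189.873ms (1/2)
9. 2088.608ms @ 11/2 + 189.873ms (1/2)
10. 2278.481ms @ 6 + 569.62ms (3/2)
11. 2848.101ms @ 15/2 + 569.62ms (3/2)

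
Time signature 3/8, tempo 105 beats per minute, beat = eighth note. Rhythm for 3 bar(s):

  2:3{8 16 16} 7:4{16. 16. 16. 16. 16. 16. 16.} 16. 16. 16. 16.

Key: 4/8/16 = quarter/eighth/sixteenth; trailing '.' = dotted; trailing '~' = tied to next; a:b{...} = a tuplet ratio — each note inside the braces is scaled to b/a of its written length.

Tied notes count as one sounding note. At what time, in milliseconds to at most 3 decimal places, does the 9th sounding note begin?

1. 0.0ms @ 0 + 857.143ms (3/2)
2. 857.143ms @ 3/2 + 428.571ms (3/4)
3. 1285.714ms @ 9/4 + 428.571ms (3/4)
4. 1714.286ms @ 3 + 244.898ms (3/7)
5. 1959.184ms @ 24/7 + 244.898ms (3/7)
6. 2204.082ms @ 27/7 + 244.898ms (3/7)
7. 2448.98ms @ 30/7 + 244.898ms (3/7)
8. 2693.878ms @ 33/7 + 244.898ms (3/7)
9. 2938.776ms @ 36/7 + 244.898ms (3/7)
10. 3183.673ms @ 39/7 + 244.898ms (3/7)
11. 3428.571ms @ 6 + 428.571ms (3/4)
12. 3857.143ms @ 27/4 + 428.571ms (3/4)
13. 4285.714ms @ 15/2 + 428.571ms (3/4)
14. 4714.286ms @ 33/4 + 428.571ms (3/4)

note 9 onset = 36/7b = 2938.776ms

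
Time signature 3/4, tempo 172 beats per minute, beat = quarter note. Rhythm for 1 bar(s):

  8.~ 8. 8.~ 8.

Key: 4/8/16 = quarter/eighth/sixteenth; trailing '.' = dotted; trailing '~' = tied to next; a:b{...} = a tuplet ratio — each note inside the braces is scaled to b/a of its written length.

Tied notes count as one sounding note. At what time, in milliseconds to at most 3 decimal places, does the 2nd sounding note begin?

1. 0.0ms @ 0 + 523.256ms (3/2)
2. 523.256ms @ 3/2 + 523.256ms (3/2)

note 2 onset = 3/2b = 523.256ms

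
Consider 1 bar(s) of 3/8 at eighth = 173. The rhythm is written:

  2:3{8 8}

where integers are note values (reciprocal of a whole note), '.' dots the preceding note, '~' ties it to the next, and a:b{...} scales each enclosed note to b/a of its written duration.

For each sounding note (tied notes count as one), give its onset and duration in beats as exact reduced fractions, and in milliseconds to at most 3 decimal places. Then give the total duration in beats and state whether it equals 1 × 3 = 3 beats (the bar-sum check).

1) 0.0ms=0b +520.231ms=3/2b
2) 520.231ms=3/2b +520.231ms=3/2b
Σ=3b of 3 (173bpm 3/8) — PASS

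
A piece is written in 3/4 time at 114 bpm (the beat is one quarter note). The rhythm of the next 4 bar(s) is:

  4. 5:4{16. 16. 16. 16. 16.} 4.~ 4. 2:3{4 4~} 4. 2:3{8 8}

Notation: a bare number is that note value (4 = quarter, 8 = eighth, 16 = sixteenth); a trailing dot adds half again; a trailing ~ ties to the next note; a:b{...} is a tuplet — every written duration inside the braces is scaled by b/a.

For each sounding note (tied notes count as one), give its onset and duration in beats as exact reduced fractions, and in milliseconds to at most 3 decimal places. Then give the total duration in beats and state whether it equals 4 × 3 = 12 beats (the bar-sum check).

1) 0.0ms=0b +789.474ms=3/2b
2) 789.474ms=3/2b +157.895ms=3/10b
3) 947.368ms=9/5b +157.895ms=3/10b
4) 1105.263ms=21/10b +157.895ms=3/10b
5) 1263.158ms=12/5b +157.895ms=3/10b
6) 1421.053ms=27/10b +157.895ms=3/10b
7) 1578.947ms=3b +1578.947ms=3b
8) 3157.895ms=6b +789.474ms=3/2b
9) 3947.368ms=15/2b +1578.947ms=3b
10) 5526.316ms=21/2b +394.737ms=3/4b
11) 5921.053ms=45/4b +394.737ms=3/4b
Σ=12b of 12 (114bpm 3/4) — PASS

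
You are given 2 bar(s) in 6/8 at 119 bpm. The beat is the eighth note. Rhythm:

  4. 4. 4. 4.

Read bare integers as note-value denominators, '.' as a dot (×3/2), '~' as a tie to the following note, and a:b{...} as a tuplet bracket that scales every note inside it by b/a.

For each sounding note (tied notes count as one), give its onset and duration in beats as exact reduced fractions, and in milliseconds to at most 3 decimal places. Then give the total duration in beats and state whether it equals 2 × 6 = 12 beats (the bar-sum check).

1) 0.0ms=0b +1512.605ms=3b
2) 1512.605ms=3b +1512.605ms=3b
3) 3025.21ms=6b +1512.605ms=3b
4) 4537.815ms=9b +1512.605ms=3b
Σ=12b of 12 (119bpm 6/8) — PASS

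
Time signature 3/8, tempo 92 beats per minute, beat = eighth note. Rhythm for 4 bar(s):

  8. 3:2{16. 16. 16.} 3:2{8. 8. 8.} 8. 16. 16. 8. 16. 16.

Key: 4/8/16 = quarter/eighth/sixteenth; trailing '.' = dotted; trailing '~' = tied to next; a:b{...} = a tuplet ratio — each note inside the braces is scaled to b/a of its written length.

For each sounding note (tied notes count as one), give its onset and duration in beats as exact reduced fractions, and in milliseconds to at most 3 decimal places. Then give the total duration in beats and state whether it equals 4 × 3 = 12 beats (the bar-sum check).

1) 0.0ms=0b +978.261ms=3/2b
2) 978.261ms=3/2b +326.087ms=1/2b
3) 1304.348ms=2b +326.087ms=1/2b
4) 1630.435ms=5/2b +326.087ms=1/2b
5) 1956.522ms=3b +652.174ms=1b
6) 2608.696ms=4b +652.174ms=1b
7) 3260.87ms=5b +652.174ms=1b
8) 3913.043ms=6b +978.261ms=3/2b
9) 4891.304ms=15/2b +489.13ms=3/4b
10) 5380.435ms=33/4b +489.13ms=3/4b
11) 5869.565ms=9b +978.261ms=3/2b
12) 6847.826ms=21/2b +489.13ms=3/4b
13) 7336.957ms=45/4b +489.13ms=3/4b
Σ=12b of 12 (92bpm 3/8) — PASS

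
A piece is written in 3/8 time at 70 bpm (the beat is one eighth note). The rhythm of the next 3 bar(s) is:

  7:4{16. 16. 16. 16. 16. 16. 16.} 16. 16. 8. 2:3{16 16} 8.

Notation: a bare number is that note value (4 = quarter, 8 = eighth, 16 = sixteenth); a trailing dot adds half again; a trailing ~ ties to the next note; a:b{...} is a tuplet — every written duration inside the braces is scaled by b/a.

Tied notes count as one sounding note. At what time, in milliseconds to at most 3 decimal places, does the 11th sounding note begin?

1. 0.0ms @ 0 + 367.347ms (3/7)
2. 367.347ms @ 3/7 + 367.347ms (3/7)
3. 734.694ms @ 6/7 + 367.347ms (3/7)
4. 1102.041ms @ 9/7 + 367.347ms (3/7)
5. 1469.388ms @ 12/7 + 367.347ms (3/7)
6. 1836.735ms @ 15/7 + 367.347ms (3/7)
7. 2204.082ms @ 18/7 + 367.347ms (3/7)
8. 2571.429ms @ 3 + 642.857ms (3/4)
9. 3214.286ms @ 15/4 + 642.857ms (3/4)
10. 3857.143ms @ 9/2 + 1285.714ms (3/2)
11. 5142.857ms @ 6 + 642.857ms (3/4)
12. 5785.714ms @ 27/4 + 642.857ms (3/4)
13. 6428.571ms @ 15/2 + 1285.714ms (3/2)

note 11 onset = 6b = 5142.857ms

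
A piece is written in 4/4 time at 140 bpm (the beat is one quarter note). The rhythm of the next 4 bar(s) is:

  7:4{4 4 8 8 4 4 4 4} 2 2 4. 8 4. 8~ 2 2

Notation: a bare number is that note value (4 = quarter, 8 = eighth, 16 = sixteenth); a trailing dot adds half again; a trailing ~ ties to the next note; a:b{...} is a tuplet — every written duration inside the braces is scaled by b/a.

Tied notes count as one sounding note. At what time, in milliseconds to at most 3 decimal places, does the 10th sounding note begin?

1. 0.0ms @ 0 + 244.898ms (4/7)
2. 244.898ms @ 4/7 + 244.898ms (4/7)
3. 489.796ms @ 8/7 + 122.449ms (2/7)
4. 612.245ms @ 10/7 + 122.449ms (2/7)
5. 734.694ms @ 12/7 + 244.898ms (4/7)
6. 979.592ms @ 16/7 + 244.898ms (4/7)
7. 1224.49ms @ 20/7 + 244.898ms (4/7)
8. 1469.388ms @ 24/7 + 244.898ms (4/7)
9. 1714.286ms @ 4 + 857.143ms (2)
10. 2571.429ms @ 6 + 857.143ms (2)
11. 3428.571ms @ 8 + 642.857ms (3/2)
12. 4071.429ms @ 19/2 + 214.286ms (1/2)
13. 4285.714ms @ 10 + 642.857ms (3/2)
14. 4928.571ms @ 23/2 + 1071.429ms (5/2)
15. 6000.0ms @ 14 + 857.143ms (2)

note 10 onset = 6b = 2571.429ms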